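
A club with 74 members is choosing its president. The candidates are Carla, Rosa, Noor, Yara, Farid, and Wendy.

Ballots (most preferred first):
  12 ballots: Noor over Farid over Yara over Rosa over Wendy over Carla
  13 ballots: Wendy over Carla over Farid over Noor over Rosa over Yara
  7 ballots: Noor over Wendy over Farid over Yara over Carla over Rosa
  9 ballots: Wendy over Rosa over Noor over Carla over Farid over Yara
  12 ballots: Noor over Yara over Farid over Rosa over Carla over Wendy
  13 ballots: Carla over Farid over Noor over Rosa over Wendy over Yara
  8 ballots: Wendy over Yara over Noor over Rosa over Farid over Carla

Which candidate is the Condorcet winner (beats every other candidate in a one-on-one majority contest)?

Noor vs Carla: 48–26
Noor vs Rosa: 65–9
Noor vs Yara: 66–8
Noor vs Farid: 48–26
Noor vs Wendy: 44–30
Noor beats every other candidate.

Noor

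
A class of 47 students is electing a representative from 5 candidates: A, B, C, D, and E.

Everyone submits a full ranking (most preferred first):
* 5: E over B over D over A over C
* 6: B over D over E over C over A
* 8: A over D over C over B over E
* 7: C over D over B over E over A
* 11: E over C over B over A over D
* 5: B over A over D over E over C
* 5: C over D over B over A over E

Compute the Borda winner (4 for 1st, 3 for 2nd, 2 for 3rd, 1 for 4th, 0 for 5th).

B

A: 5×1 + 6×0 + 8×4 + 7×0 + 11×1 + 5×3 + 5×1 = 68
B: 5×3 + 6×4 + 8×1 + 7×2 + 11×2 + 5×4 + 5×2 = 113
C: 5×0 + 6×1 + 8×2 + 7×4 + 11×3 + 5×0 + 5×4 = 103
D: 5×2 + 6×3 + 8×3 + 7×3 + 11×0 + 5×2 + 5×3 = 98
E: 5×4 + 6×2 + 8×0 + 7×1 + 11×4 + 5×1 + 5×0 = 88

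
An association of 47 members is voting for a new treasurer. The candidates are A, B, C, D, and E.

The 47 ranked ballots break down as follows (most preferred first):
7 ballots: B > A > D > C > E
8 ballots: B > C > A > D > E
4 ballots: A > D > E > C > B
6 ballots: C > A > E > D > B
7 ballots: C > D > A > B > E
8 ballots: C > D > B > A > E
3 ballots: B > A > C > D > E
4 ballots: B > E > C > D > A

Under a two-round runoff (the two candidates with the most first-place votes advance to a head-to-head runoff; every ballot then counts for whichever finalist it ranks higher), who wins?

Round 1 first-place votes: A 4, B 22, C 21, D 0, E 0. B and C advance.
Runoff: B is ranked above C on 22 ballots, C above B on 25.

C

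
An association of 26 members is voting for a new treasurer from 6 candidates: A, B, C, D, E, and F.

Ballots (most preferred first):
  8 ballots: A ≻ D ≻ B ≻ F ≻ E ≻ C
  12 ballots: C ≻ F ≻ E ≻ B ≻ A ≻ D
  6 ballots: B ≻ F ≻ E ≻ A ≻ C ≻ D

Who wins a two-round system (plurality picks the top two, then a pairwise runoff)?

A

Round 1 first-place votes: A 8, B 6, C 12, D 0, E 0, F 0. C and A advance.
Runoff: C is ranked above A on 12 ballots, A above C on 14.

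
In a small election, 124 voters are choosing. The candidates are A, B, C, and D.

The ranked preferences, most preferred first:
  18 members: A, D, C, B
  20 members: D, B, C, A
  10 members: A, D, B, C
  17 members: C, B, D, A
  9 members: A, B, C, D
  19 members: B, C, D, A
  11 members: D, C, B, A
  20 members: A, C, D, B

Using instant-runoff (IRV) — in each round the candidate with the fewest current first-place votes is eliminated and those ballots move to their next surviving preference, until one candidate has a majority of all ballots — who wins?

B

Round 1: A 57, B 19, C 17, D 31. C eliminated.
Round 2: A 57, B 36, D 31. D eliminated.
Round 3: A 57, B 67. B has a majority (≥63).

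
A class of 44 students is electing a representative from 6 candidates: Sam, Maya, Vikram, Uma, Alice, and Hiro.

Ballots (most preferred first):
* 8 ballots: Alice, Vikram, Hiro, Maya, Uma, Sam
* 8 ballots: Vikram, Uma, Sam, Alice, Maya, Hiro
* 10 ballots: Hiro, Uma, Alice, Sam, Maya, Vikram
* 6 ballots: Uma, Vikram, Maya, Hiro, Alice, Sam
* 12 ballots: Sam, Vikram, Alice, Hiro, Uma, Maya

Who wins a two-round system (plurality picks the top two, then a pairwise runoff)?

Hiro

Round 1 first-place votes: Sam 12, Maya 0, Vikram 8, Uma 6, Alice 8, Hiro 10. Sam and Hiro advance.
Runoff: Sam is ranked above Hiro on 20 ballots, Hiro above Sam on 24.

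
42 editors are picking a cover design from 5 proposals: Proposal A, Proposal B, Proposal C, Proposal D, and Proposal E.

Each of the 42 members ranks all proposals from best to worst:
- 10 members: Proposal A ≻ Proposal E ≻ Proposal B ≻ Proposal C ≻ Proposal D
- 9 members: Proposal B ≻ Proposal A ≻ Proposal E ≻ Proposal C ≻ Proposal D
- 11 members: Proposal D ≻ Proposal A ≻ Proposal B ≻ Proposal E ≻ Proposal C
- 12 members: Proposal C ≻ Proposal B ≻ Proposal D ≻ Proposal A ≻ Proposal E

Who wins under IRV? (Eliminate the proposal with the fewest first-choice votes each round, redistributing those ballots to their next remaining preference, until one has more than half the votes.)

Round 1: Proposal A 10, Proposal B 9, Proposal C 12, Proposal D 11, Proposal E 0. Proposal E eliminated.
Round 2: Proposal A 10, Proposal B 9, Proposal C 12, Proposal D 11. Proposal B eliminated.
Round 3: Proposal A 19, Proposal C 12, Proposal D 11. Proposal D eliminated.
Round 4: Proposal A 30, Proposal C 12. Proposal A has a majority (≥22).

Proposal A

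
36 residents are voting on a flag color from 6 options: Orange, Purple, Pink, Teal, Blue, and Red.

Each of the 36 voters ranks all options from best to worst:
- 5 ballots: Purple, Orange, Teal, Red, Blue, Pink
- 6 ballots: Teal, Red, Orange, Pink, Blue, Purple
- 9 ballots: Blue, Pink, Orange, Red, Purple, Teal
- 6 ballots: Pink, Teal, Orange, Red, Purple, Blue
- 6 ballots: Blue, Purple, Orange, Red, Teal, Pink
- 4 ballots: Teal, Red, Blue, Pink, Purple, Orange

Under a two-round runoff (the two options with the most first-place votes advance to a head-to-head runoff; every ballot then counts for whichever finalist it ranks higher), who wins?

Round 1 first-place votes: Orange 0, Purple 5, Pink 6, Teal 10, Blue 15, Red 0. Blue and Teal advance.
Runoff: Blue is ranked above Teal on 15 ballots, Teal above Blue on 21.

Teal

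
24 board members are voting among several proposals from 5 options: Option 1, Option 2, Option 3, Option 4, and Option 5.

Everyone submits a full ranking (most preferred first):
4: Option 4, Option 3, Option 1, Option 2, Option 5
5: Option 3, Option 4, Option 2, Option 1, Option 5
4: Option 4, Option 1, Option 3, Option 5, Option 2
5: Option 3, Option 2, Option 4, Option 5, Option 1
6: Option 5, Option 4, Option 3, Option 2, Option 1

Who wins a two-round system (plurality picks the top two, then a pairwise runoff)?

Option 4

Round 1 first-place votes: Option 1 0, Option 2 0, Option 3 10, Option 4 8, Option 5 6. Option 3 and Option 4 advance.
Runoff: Option 3 is ranked above Option 4 on 10 ballots, Option 4 above Option 3 on 14.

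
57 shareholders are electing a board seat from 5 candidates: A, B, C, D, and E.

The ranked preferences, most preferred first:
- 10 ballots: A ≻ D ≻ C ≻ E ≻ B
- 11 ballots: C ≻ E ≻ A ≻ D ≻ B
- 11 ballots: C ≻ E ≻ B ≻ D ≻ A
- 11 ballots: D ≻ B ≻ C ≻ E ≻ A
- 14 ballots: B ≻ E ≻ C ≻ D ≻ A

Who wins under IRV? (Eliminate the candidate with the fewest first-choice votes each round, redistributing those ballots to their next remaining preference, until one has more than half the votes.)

C

Round 1: A 10, B 14, C 22, D 11, E 0. E eliminated.
Round 2: A 10, B 14, C 22, D 11. A eliminated.
Round 3: B 14, C 22, D 21. B eliminated.
Round 4: C 36, D 21. C has a majority (≥29).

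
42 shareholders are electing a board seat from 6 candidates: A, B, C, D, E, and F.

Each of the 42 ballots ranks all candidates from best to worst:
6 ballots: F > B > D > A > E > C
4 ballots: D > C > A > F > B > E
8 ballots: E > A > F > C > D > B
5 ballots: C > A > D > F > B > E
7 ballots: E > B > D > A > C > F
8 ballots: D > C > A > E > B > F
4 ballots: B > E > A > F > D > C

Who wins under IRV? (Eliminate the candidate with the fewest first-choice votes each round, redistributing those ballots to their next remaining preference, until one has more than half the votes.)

Round 1: A 0, B 4, C 5, D 12, E 15, F 6. A eliminated.
Round 2: B 4, C 5, D 12, E 15, F 6. B eliminated.
Round 3: C 5, D 12, E 19, F 6. C eliminated.
Round 4: D 17, E 19, F 6. F eliminated.
Round 5: D 23, E 19. D has a majority (≥22).

D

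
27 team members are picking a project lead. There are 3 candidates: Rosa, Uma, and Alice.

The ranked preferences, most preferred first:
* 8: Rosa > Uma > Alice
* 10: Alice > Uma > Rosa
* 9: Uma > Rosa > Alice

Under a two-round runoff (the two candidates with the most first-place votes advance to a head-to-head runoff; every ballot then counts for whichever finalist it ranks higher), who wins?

Uma

Round 1 first-place votes: Rosa 8, Uma 9, Alice 10. Alice and Uma advance.
Runoff: Alice is ranked above Uma on 10 ballots, Uma above Alice on 17.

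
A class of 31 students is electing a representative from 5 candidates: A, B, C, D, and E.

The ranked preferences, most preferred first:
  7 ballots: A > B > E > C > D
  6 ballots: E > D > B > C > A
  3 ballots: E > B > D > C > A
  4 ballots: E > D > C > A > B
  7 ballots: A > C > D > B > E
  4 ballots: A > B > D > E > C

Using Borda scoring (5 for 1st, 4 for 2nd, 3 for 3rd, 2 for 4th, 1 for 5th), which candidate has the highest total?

A: 7×5 + 6×1 + 3×1 + 4×2 + 7×5 + 4×5 = 107
B: 7×4 + 6×3 + 3×4 + 4×1 + 7×2 + 4×4 = 92
C: 7×2 + 6×2 + 3×2 + 4×3 + 7×4 + 4×1 = 76
D: 7×1 + 6×4 + 3×3 + 4×4 + 7×3 + 4×3 = 89
E: 7×3 + 6×5 + 3×5 + 4×5 + 7×1 + 4×2 = 101

A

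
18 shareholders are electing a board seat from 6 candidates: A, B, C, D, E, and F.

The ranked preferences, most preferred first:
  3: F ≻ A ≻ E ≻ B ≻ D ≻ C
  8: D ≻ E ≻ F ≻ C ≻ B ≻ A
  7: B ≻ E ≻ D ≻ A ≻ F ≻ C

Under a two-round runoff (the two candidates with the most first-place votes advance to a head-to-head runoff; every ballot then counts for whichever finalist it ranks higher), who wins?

B

Round 1 first-place votes: A 0, B 7, C 0, D 8, E 0, F 3. D and B advance.
Runoff: D is ranked above B on 8 ballots, B above D on 10.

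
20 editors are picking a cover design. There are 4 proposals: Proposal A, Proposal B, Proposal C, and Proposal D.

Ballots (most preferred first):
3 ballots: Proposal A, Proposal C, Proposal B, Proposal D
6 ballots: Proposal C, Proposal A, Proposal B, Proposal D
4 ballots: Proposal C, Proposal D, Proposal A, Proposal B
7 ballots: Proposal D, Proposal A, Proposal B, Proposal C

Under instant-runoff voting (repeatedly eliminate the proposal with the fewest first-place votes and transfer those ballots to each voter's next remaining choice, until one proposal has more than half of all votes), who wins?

Round 1: Proposal A 3, Proposal B 0, Proposal C 10, Proposal D 7. Proposal B eliminated.
Round 2: Proposal A 3, Proposal C 10, Proposal D 7. Proposal A eliminated.
Round 3: Proposal C 13, Proposal D 7. Proposal C has a majority (≥11).

Proposal C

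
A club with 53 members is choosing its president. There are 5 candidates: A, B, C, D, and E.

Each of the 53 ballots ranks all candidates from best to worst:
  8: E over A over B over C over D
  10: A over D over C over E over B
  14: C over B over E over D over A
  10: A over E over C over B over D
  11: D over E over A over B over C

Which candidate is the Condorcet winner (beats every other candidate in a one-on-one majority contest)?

E vs A: 33–20
E vs B: 39–14
E vs C: 29–24
E vs D: 32–21
E beats every other candidate.

E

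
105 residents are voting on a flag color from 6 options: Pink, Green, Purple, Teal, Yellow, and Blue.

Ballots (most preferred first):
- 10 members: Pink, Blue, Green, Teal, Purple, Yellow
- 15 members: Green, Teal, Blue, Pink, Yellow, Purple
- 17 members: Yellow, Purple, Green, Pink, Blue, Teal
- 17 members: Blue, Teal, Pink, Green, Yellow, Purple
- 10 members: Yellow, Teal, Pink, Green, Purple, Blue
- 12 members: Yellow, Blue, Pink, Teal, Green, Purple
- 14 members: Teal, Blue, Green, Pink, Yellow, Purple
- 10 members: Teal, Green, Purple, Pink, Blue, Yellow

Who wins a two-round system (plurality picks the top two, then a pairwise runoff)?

Round 1 first-place votes: Pink 10, Green 15, Purple 0, Teal 24, Yellow 39, Blue 17. Yellow and Teal advance.
Runoff: Yellow is ranked above Teal on 39 ballots, Teal above Yellow on 66.

Teal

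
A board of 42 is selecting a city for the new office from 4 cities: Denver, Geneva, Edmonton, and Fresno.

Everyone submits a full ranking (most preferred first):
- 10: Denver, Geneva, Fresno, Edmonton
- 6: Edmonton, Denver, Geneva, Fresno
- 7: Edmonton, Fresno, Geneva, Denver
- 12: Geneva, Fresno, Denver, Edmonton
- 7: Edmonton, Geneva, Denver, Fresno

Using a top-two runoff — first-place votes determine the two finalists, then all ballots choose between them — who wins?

Round 1 first-place votes: Denver 10, Geneva 12, Edmonton 20, Fresno 0. Edmonton and Geneva advance.
Runoff: Edmonton is ranked above Geneva on 20 ballots, Geneva above Edmonton on 22.

Geneva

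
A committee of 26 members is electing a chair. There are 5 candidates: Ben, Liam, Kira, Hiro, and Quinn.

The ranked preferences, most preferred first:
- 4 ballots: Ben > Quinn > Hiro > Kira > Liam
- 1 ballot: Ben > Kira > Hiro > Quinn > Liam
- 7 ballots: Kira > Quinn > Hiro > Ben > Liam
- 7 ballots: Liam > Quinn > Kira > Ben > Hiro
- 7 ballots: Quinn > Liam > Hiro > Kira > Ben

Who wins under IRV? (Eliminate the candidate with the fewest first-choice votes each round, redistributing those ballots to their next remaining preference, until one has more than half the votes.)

Quinn

Round 1: Ben 5, Liam 7, Kira 7, Hiro 0, Quinn 7. Hiro eliminated.
Round 2: Ben 5, Liam 7, Kira 7, Quinn 7. Ben eliminated.
Round 3: Liam 7, Kira 8, Quinn 11. Liam eliminated.
Round 4: Kira 8, Quinn 18. Quinn has a majority (≥14).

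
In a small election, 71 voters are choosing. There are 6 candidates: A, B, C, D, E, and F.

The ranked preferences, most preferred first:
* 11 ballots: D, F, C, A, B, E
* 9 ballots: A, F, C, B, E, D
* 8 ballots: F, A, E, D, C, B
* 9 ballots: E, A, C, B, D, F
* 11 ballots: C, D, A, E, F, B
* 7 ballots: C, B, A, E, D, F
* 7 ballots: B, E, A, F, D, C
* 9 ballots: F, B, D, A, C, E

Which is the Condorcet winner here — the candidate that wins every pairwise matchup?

A vs B: 48–23
A vs C: 42–29
A vs D: 40–31
A vs E: 55–16
A vs F: 43–28
A beats every other candidate.

A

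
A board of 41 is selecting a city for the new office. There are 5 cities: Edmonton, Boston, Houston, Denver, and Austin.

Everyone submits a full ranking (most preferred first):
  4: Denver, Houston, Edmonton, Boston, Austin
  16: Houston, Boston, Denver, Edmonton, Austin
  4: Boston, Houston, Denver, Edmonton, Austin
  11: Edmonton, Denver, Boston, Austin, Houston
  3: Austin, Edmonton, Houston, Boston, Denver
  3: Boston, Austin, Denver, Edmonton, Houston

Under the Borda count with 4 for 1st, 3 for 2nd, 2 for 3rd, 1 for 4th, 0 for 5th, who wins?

Edmonton: 4×2 + 16×1 + 4×1 + 11×4 + 3×3 + 3×1 = 84
Boston: 4×1 + 16×3 + 4×4 + 11×2 + 3×1 + 3×4 = 105
Houston: 4×3 + 16×4 + 4×3 + 11×0 + 3×2 + 3×0 = 94
Denver: 4×4 + 16×2 + 4×2 + 11×3 + 3×0 + 3×2 = 95
Austin: 4×0 + 16×0 + 4×0 + 11×1 + 3×4 + 3×3 = 32

Boston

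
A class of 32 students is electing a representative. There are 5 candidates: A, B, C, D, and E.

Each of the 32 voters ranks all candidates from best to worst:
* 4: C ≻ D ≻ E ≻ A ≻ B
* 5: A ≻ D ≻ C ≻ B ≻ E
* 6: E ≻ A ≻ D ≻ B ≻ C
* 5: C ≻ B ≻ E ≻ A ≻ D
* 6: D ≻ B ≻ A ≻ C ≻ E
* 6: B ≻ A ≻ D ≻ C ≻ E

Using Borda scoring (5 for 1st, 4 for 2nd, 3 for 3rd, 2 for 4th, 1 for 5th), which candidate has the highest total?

A: 4×2 + 5×5 + 6×4 + 5×2 + 6×3 + 6×4 = 109
B: 4×1 + 5×2 + 6×2 + 5×4 + 6×4 + 6×5 = 100
C: 4×5 + 5×3 + 6×1 + 5×5 + 6×2 + 6×2 = 90
D: 4×4 + 5×4 + 6×3 + 5×1 + 6×5 + 6×3 = 107
E: 4×3 + 5×1 + 6×5 + 5×3 + 6×1 + 6×1 = 74

A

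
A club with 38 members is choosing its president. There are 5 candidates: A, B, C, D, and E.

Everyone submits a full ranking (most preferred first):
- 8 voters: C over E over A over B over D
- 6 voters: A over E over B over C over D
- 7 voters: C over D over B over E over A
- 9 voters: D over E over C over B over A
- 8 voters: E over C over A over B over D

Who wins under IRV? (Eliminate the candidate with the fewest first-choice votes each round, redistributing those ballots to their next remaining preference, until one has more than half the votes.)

Round 1: A 6, B 0, C 15, D 9, E 8. B eliminated.
Round 2: A 6, C 15, D 9, E 8. A eliminated.
Round 3: C 15, D 9, E 14. D eliminated.
Round 4: C 15, E 23. E has a majority (≥20).

E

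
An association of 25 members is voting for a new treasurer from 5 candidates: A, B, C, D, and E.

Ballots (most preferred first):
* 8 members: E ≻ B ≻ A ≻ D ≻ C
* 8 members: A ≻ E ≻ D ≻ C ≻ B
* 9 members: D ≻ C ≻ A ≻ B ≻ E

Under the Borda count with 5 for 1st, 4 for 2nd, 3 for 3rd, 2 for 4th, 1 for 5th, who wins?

A

A: 8×3 + 8×5 + 9×3 = 91
B: 8×4 + 8×1 + 9×2 = 58
C: 8×1 + 8×2 + 9×4 = 60
D: 8×2 + 8×3 + 9×5 = 85
E: 8×5 + 8×4 + 9×1 = 81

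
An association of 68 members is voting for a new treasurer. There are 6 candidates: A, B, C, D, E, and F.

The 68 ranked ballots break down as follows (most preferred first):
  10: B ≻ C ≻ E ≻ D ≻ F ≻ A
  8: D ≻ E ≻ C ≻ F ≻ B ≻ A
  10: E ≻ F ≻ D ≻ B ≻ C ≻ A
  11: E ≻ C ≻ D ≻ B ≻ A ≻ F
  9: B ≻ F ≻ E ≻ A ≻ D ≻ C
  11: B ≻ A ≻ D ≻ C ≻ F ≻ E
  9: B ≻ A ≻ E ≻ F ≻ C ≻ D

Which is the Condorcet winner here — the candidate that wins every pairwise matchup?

B vs A: 68–0
B vs C: 49–19
B vs D: 39–29
B vs E: 39–29
B vs F: 50–18
B beats every other candidate.

B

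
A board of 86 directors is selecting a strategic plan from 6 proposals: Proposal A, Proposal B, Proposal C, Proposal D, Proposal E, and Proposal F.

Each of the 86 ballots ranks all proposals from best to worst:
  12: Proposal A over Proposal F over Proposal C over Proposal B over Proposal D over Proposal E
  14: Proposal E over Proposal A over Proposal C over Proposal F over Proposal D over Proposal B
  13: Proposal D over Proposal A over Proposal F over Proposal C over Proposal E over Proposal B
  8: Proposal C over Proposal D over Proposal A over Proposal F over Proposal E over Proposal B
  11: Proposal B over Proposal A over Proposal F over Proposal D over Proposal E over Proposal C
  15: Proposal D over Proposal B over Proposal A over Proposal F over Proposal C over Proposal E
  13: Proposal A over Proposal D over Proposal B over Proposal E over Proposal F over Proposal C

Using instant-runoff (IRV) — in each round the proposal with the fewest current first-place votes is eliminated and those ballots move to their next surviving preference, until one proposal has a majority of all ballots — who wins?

Proposal A

Round 1: Proposal A 25, Proposal B 11, Proposal C 8, Proposal D 28, Proposal E 14, Proposal F 0. Proposal F eliminated.
Round 2: Proposal A 25, Proposal B 11, Proposal C 8, Proposal D 28, Proposal E 14. Proposal C eliminated.
Round 3: Proposal A 25, Proposal B 11, Proposal D 36, Proposal E 14. Proposal B eliminated.
Round 4: Proposal A 36, Proposal D 36, Proposal E 14. Proposal E eliminated.
Round 5: Proposal A 50, Proposal D 36. Proposal A has a majority (≥44).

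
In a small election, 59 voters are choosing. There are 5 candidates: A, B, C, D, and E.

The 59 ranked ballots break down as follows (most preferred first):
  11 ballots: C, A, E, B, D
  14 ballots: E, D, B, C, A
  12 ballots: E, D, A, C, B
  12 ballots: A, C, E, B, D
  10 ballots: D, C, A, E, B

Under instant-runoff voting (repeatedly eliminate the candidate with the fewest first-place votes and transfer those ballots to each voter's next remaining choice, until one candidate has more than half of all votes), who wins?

Round 1: A 12, B 0, C 11, D 10, E 26. B eliminated.
Round 2: A 12, C 11, D 10, E 26. D eliminated.
Round 3: A 12, C 21, E 26. A eliminated.
Round 4: C 33, E 26. C has a majority (≥30).

C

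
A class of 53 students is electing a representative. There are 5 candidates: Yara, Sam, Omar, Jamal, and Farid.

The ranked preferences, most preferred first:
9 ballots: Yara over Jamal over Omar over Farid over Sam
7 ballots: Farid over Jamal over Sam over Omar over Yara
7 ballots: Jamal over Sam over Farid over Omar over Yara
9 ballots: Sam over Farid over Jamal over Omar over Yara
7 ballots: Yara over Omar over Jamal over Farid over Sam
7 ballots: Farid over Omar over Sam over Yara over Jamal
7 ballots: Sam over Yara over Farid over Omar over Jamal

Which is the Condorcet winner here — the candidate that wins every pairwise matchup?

Farid

Farid vs Yara: 30–23
Farid vs Sam: 30–23
Farid vs Omar: 37–16
Farid vs Jamal: 30–23
Farid beats every other candidate.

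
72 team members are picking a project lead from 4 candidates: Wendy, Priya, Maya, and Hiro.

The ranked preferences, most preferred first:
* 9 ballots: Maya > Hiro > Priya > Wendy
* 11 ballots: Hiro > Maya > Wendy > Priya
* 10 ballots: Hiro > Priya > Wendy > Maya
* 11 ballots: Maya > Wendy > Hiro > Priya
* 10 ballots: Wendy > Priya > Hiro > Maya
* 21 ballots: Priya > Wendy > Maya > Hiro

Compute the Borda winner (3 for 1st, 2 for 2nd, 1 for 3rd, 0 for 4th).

Wendy

Wendy: 9×0 + 11×1 + 10×1 + 11×2 + 10×3 + 21×2 = 115
Priya: 9×1 + 11×0 + 10×2 + 11×0 + 10×2 + 21×3 = 112
Maya: 9×3 + 11×2 + 10×0 + 11×3 + 10×0 + 21×1 = 103
Hiro: 9×2 + 11×3 + 10×3 + 11×1 + 10×1 + 21×0 = 102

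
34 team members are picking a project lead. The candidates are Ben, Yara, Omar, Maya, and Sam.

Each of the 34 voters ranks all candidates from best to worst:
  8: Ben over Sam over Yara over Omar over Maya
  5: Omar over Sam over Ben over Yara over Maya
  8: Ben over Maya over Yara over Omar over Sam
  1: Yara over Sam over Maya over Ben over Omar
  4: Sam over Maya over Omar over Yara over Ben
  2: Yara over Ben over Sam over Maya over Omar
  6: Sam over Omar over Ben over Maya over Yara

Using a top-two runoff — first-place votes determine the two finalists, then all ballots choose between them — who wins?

Ben

Round 1 first-place votes: Ben 16, Yara 3, Omar 5, Maya 0, Sam 10. Ben and Sam advance.
Runoff: Ben is ranked above Sam on 18 ballots, Sam above Ben on 16.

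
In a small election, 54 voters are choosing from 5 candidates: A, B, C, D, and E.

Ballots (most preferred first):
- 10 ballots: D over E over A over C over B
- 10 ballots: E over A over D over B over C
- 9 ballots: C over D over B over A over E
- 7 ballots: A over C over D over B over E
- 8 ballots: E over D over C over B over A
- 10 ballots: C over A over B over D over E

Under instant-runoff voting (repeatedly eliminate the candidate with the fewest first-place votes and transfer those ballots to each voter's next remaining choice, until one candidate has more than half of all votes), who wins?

E

Round 1: A 7, B 0, C 19, D 10, E 18. B eliminated.
Round 2: A 7, C 19, D 10, E 18. A eliminated.
Round 3: C 26, D 10, E 18. D eliminated.
Round 4: C 26, E 28. E has a majority (≥28).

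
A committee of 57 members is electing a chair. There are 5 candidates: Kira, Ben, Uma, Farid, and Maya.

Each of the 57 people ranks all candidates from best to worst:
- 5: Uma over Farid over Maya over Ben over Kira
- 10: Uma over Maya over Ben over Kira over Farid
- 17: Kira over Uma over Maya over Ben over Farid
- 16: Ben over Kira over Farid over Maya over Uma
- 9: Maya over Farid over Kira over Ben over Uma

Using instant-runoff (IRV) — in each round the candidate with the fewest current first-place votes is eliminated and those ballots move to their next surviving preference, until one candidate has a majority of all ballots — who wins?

Ben

Round 1: Kira 17, Ben 16, Uma 15, Farid 0, Maya 9. Farid eliminated.
Round 2: Kira 17, Ben 16, Uma 15, Maya 9. Maya eliminated.
Round 3: Kira 26, Ben 16, Uma 15. Uma eliminated.
Round 4: Kira 26, Ben 31. Ben has a majority (≥29).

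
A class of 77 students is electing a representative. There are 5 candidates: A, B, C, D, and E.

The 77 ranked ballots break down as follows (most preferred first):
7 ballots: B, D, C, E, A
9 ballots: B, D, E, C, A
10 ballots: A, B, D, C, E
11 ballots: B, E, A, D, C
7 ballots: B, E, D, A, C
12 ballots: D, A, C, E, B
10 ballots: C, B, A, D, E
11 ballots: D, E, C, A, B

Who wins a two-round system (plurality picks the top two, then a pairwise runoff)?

Round 1 first-place votes: A 10, B 34, C 10, D 23, E 0. B and D advance.
Runoff: B is ranked above D on 54 ballots, D above B on 23.

B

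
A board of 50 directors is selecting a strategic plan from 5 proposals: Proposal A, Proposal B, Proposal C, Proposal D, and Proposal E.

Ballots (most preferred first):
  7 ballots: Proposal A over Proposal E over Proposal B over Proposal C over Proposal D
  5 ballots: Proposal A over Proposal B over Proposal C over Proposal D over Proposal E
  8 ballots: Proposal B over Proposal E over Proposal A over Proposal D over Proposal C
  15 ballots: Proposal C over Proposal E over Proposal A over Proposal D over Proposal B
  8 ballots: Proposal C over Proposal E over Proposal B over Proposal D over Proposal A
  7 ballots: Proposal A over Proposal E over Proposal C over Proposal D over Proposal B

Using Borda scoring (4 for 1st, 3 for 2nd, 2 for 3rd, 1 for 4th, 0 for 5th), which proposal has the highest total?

Proposal E

Proposal A: 7×4 + 5×4 + 8×2 + 15×2 + 8×0 + 7×4 = 122
Proposal B: 7×2 + 5×3 + 8×4 + 15×0 + 8×2 + 7×0 = 77
Proposal C: 7×1 + 5×2 + 8×0 + 15×4 + 8×4 + 7×2 = 123
Proposal D: 7×0 + 5×1 + 8×1 + 15×1 + 8×1 + 7×1 = 43
Proposal E: 7×3 + 5×0 + 8×3 + 15×3 + 8×3 + 7×3 = 135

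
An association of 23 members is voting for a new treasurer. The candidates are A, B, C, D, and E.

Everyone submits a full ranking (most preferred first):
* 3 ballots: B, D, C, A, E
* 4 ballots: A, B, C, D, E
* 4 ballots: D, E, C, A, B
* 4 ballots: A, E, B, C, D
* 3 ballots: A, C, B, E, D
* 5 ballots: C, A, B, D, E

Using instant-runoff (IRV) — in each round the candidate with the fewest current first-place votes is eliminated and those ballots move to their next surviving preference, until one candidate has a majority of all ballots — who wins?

A

Round 1: A 11, B 3, C 5, D 4, E 0. E eliminated.
Round 2: A 11, B 3, C 5, D 4. B eliminated.
Round 3: A 11, C 5, D 7. C eliminated.
Round 4: A 16, D 7. A has a majority (≥12).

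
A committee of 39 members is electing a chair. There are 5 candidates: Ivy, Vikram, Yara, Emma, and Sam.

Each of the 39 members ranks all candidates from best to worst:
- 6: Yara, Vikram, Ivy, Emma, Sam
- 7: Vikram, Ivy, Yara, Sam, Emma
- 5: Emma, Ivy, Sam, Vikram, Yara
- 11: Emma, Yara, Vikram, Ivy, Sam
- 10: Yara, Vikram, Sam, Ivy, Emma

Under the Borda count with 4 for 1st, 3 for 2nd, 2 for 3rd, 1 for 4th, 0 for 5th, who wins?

Yara

Ivy: 6×2 + 7×3 + 5×3 + 11×1 + 10×1 = 69
Vikram: 6×3 + 7×4 + 5×1 + 11×2 + 10×3 = 103
Yara: 6×4 + 7×2 + 5×0 + 11×3 + 10×4 = 111
Emma: 6×1 + 7×0 + 5×4 + 11×4 + 10×0 = 70
Sam: 6×0 + 7×1 + 5×2 + 11×0 + 10×2 = 37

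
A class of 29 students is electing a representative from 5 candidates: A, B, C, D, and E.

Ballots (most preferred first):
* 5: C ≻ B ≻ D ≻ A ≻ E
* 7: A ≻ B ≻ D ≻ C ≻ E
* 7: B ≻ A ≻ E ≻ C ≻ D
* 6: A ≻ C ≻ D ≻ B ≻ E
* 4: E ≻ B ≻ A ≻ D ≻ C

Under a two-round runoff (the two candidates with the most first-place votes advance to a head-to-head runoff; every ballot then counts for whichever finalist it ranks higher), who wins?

Round 1 first-place votes: A 13, B 7, C 5, D 0, E 4. A and B advance.
Runoff: A is ranked above B on 13 ballots, B above A on 16.

B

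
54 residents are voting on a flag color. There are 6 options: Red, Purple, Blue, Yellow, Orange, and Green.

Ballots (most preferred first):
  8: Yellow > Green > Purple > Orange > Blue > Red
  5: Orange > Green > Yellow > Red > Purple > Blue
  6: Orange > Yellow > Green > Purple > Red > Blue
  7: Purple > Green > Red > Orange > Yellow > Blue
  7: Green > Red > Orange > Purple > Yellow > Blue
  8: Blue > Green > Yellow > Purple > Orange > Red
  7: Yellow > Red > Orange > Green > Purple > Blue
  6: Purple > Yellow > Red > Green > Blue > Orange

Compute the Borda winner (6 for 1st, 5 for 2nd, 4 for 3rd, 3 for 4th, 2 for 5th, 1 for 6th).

Green

Red: 8×1 + 5×3 + 6×2 + 7×4 + 7×5 + 8×1 + 7×5 + 6×4 = 165
Purple: 8×4 + 5×2 + 6×3 + 7×6 + 7×3 + 8×3 + 7×2 + 6×6 = 197
Blue: 8×2 + 5×1 + 6×1 + 7×1 + 7×1 + 8×6 + 7×1 + 6×2 = 108
Yellow: 8×6 + 5×4 + 6×5 + 7×2 + 7×2 + 8×4 + 7×6 + 6×5 = 230
Orange: 8×3 + 5×6 + 6×6 + 7×3 + 7×4 + 8×2 + 7×4 + 6×1 = 189
Green: 8×5 + 5×5 + 6×4 + 7×5 + 7×6 + 8×5 + 7×3 + 6×3 = 245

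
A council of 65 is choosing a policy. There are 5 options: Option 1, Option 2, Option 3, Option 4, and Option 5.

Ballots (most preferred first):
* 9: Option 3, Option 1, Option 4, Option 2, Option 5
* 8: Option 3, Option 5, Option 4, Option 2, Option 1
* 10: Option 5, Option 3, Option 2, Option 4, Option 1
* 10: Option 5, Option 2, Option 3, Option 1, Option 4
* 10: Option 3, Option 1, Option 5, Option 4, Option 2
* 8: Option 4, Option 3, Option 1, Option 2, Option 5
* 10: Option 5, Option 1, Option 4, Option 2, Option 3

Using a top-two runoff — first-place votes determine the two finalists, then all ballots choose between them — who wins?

Option 3

Round 1 first-place votes: Option 1 0, Option 2 0, Option 3 27, Option 4 8, Option 5 30. Option 5 and Option 3 advance.
Runoff: Option 5 is ranked above Option 3 on 30 ballots, Option 3 above Option 5 on 35.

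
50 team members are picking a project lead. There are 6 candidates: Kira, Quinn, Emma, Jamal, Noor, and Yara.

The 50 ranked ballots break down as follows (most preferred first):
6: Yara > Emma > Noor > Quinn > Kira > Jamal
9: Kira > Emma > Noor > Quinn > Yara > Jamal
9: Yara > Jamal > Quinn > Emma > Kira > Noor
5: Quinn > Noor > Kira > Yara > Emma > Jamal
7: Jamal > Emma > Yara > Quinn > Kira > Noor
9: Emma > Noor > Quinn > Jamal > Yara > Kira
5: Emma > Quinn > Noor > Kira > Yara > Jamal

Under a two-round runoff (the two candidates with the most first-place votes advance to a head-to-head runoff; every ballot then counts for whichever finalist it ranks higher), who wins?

Emma

Round 1 first-place votes: Kira 9, Quinn 5, Emma 14, Jamal 7, Noor 0, Yara 15. Yara and Emma advance.
Runoff: Yara is ranked above Emma on 20 ballots, Emma above Yara on 30.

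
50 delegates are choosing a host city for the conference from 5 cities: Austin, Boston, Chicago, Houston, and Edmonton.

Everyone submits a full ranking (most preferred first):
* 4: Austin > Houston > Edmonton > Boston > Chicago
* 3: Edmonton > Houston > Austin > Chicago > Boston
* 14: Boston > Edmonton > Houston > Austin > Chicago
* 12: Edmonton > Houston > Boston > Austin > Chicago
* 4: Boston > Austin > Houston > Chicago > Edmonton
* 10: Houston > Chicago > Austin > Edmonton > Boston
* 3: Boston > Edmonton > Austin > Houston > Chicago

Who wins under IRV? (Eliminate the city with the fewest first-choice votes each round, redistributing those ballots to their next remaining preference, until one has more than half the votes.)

Round 1: Austin 4, Boston 21, Chicago 0, Houston 10, Edmonton 15. Chicago eliminated.
Round 2: Austin 4, Boston 21, Houston 10, Edmonton 15. Austin eliminated.
Round 3: Boston 21, Houston 14, Edmonton 15. Houston eliminated.
Round 4: Boston 21, Edmonton 29. Edmonton has a majority (≥26).

Edmonton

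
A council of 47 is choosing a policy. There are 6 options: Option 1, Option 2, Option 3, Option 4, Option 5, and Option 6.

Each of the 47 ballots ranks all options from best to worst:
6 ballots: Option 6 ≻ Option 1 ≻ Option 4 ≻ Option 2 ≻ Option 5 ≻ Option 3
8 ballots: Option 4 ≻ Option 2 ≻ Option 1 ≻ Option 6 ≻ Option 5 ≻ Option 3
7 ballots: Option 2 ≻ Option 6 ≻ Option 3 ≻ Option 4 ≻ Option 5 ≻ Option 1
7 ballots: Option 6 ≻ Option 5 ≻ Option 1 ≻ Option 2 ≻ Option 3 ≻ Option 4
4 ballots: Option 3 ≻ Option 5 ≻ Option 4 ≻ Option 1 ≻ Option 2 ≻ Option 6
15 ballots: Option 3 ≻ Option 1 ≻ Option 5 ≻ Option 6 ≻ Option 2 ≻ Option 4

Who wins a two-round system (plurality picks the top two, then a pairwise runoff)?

Round 1 first-place votes: Option 1 0, Option 2 7, Option 3 19, Option 4 8, Option 5 0, Option 6 13. Option 3 and Option 6 advance.
Runoff: Option 3 is ranked above Option 6 on 19 ballots, Option 6 above Option 3 on 28.

Option 6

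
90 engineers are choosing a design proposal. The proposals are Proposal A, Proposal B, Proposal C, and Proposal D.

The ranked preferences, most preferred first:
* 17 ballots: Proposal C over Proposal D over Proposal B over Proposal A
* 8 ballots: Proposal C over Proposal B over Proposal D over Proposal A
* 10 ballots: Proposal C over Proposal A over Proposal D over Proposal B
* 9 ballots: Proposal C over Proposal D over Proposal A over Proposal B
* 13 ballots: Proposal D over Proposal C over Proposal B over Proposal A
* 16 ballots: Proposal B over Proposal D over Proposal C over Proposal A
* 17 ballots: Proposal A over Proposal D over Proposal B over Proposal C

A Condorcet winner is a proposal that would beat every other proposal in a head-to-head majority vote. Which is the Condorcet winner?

Proposal D

Proposal D vs Proposal A: 63–27
Proposal D vs Proposal B: 66–24
Proposal D vs Proposal C: 46–44
Proposal D beats every other proposal.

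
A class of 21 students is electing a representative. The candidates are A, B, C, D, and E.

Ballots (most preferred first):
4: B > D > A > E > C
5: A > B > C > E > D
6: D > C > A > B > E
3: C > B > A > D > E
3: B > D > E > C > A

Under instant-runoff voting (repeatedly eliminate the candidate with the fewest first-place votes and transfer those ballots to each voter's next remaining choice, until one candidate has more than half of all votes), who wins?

B

Round 1: A 5, B 7, C 3, D 6, E 0. E eliminated.
Round 2: A 5, B 7, C 3, D 6. C eliminated.
Round 3: A 5, B 10, D 6. A eliminated.
Round 4: B 15, D 6. B has a majority (≥11).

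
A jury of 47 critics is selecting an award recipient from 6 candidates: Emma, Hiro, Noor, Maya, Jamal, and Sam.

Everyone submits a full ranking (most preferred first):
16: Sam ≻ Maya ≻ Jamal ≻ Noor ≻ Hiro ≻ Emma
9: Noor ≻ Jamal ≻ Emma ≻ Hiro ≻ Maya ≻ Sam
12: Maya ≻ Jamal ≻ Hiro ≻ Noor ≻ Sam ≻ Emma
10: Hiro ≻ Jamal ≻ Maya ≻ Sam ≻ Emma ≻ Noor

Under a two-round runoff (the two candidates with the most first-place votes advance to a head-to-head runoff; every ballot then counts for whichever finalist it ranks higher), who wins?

Round 1 first-place votes: Emma 0, Hiro 10, Noor 9, Maya 12, Jamal 0, Sam 16. Sam and Maya advance.
Runoff: Sam is ranked above Maya on 16 ballots, Maya above Sam on 31.

Maya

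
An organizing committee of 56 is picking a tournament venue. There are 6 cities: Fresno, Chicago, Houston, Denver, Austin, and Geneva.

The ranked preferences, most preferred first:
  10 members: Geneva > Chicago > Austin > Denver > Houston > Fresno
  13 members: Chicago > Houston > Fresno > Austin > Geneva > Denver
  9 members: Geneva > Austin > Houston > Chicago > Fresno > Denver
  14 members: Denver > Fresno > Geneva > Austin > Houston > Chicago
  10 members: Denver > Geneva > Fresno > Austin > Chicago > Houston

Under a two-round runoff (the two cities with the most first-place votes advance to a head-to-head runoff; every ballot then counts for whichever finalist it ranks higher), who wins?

Round 1 first-place votes: Fresno 0, Chicago 13, Houston 0, Denver 24, Austin 0, Geneva 19. Denver and Geneva advance.
Runoff: Denver is ranked above Geneva on 24 ballots, Geneva above Denver on 32.

Geneva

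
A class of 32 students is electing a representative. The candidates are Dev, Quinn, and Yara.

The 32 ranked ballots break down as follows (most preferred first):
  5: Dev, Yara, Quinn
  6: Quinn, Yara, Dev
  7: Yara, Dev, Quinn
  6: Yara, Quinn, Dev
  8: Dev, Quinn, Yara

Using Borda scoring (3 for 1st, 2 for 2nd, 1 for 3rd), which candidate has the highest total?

Dev: 5×3 + 6×1 + 7×2 + 6×1 + 8×3 = 65
Quinn: 5×1 + 6×3 + 7×1 + 6×2 + 8×2 = 58
Yara: 5×2 + 6×2 + 7×3 + 6×3 + 8×1 = 69

Yara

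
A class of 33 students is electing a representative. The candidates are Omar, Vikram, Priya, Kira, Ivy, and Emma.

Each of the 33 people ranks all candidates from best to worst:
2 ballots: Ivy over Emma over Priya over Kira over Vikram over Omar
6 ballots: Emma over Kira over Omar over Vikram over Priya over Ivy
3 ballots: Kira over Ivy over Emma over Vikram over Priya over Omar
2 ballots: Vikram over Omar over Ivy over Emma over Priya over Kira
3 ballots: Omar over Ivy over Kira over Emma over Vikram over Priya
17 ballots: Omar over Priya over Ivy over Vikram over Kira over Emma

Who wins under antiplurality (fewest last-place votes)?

Vikram

Last-place votes: Omar 5, Vikram 0, Priya 3, Kira 2, Ivy 6, Emma 17.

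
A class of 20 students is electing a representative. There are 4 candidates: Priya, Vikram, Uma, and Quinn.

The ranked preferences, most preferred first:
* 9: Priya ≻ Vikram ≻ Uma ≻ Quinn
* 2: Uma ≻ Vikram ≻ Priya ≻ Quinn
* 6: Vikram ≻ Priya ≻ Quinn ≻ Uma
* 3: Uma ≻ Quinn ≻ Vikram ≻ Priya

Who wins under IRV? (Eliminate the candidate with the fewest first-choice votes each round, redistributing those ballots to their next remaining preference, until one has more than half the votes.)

Round 1: Priya 9, Vikram 6, Uma 5, Quinn 0. Quinn eliminated.
Round 2: Priya 9, Vikram 6, Uma 5. Uma eliminated.
Round 3: Priya 9, Vikram 11. Vikram has a majority (≥11).

Vikram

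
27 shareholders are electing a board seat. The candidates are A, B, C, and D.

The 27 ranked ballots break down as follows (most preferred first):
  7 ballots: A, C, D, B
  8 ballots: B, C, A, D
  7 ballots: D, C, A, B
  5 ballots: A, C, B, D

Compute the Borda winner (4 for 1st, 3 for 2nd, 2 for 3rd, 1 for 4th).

C

A: 7×4 + 8×2 + 7×2 + 5×4 = 78
B: 7×1 + 8×4 + 7×1 + 5×2 = 56
C: 7×3 + 8×3 + 7×3 + 5×3 = 81
D: 7×2 + 8×1 + 7×4 + 5×1 = 55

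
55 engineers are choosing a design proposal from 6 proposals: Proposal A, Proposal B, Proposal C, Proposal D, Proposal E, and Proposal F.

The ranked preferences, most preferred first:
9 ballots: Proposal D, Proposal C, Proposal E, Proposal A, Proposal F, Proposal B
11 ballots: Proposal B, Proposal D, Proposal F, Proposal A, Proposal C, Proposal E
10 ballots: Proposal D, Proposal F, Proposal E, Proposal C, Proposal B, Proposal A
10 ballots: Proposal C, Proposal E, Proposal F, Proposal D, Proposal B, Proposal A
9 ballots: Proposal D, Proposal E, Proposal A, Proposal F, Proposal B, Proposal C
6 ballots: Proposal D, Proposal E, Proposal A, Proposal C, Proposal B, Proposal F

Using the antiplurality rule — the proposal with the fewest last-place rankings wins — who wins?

Proposal D

Last-place votes: Proposal A 20, Proposal B 9, Proposal C 9, Proposal D 0, Proposal E 11, Proposal F 6.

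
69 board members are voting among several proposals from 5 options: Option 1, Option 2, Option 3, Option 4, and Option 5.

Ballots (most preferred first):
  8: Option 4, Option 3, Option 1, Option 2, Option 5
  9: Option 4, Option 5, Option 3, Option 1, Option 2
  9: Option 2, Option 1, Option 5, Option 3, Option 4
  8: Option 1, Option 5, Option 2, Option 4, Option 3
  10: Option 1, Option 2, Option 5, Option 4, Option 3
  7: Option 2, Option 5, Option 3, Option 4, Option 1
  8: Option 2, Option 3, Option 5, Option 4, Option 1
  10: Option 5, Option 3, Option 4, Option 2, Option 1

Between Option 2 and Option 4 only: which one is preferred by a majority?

Option 2

Option 2 is ranked above Option 4 on 42 ballots; Option 4 above Option 2 on 27.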